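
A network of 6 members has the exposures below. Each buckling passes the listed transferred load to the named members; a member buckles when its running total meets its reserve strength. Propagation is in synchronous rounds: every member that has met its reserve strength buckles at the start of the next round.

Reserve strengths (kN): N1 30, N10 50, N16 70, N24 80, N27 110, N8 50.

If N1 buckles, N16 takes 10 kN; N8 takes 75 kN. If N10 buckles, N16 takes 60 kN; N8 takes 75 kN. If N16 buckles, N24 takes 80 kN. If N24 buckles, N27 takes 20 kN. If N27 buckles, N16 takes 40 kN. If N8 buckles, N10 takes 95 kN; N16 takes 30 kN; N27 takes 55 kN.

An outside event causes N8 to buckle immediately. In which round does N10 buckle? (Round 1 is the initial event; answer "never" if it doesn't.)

2

Round 1 — N8 buckles (initial).
  N10: +95 → 95 ≥ 50
  N16: +30 → 30 < 70
  N27: +55 → 55 < 110
Round 2 — N10 buckles.
  N16: +60 → 90 ≥ 70
Round 3 — N16 buckles.
  N24: +80 → 80 ≥ 80
Round 4 — N24 buckles.
  N27: +20 → 75 < 110
No further bucklings.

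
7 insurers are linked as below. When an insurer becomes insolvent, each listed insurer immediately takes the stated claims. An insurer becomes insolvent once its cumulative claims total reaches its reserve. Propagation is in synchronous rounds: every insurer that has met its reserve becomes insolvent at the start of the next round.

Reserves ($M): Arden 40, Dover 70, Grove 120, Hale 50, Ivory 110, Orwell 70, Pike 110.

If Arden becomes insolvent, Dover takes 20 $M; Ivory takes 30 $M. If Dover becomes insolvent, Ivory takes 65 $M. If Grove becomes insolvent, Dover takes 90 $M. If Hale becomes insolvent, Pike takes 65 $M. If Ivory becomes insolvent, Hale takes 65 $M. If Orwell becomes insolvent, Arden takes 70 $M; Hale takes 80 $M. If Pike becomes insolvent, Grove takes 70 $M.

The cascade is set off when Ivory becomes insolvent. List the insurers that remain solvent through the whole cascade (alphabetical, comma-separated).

Arden, Dover, Grove, Orwell, Pike

Round 1 — Ivory becomes insolvent (initial).
  Hale: +65 → 65 ≥ 50
Round 2 — Hale becomes insolvent.
  Pike: +65 → 65 < 110
No further insolvencies.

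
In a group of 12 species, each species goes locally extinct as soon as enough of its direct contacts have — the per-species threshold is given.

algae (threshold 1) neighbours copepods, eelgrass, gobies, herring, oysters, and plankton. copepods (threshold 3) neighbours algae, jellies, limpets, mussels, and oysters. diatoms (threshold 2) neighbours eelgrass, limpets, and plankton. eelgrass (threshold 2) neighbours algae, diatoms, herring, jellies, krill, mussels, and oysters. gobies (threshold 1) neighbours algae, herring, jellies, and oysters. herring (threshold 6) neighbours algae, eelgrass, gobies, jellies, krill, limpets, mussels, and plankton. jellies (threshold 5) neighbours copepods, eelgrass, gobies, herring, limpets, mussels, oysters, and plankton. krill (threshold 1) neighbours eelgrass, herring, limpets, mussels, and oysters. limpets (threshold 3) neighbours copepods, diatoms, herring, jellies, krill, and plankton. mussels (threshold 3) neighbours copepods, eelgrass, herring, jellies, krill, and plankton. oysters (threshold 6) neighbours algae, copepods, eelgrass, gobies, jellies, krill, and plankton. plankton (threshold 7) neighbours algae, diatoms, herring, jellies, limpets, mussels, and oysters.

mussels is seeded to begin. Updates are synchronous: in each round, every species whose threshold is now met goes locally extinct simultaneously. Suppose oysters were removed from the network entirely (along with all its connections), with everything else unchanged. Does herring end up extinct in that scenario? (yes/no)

With oysters removed:
Round 1 — mussels goes locally extinct (initial).
Round 2 — checking thresholds:
  copepods: 1 of 4 neighbours < 3, below threshold.
  eelgrass: 1 of 6 neighbours < 2, below threshold.
  herring: 1 of 8 neighbours < 6, below threshold.
  jellies: 1 of 7 neighbours < 5, below threshold.
  krill: 1 of 4 neighbours ≥ 1, goes locally extinct.
  plankton: 1 of 6 neighbours < 7, below threshold.
Round 3 — checking thresholds:
  copepods: 1 of 4 neighbours < 3, below threshold.
  eelgrass: 2 of 6 neighbours ≥ 2, goes locally extinct.
  herring: 2 of 8 neighbours < 6, below threshold.
  jellies: 1 of 7 neighbours < 5, below threshold.
  limpets: 1 of 6 neighbours < 3, below threshold.
  plankton: 1 of 6 neighbours < 7, below threshold.
Round 4 — checking thresholds:
  algae: 1 of 5 neighbours ≥ 1, goes locally extinct.
  copepods: 1 of 4 neighbours < 3, below threshold.
  diatoms: 1 of 3 neighbours < 2, below threshold.
  herring: 3 of 8 neighbours < 6, below threshold.
  jellies: 2 of 7 neighbours < 5, below threshold.
  limpets: 1 of 6 neighbours < 3, below threshold.
  plankton: 1 of 6 neighbours < 7, below threshold.
Round 5 — checking thresholds:
  copepods: 2 of 4 neighbours < 3, below threshold.
  diatoms: 1 of 3 neighbours < 2, below threshold.
  gobies: 1 of 3 neighbours ≥ 1, goes locally extinct.
  herring: 4 of 8 neighbours < 6, below threshold.
  jellies: 2 of 7 neighbours < 5, below threshold.
  limpets: 1 of 6 neighbours < 3, below threshold.
  plankton: 2 of 6 neighbours < 7, below threshold.
Round 6 — no new extinctions; cascade stops.

no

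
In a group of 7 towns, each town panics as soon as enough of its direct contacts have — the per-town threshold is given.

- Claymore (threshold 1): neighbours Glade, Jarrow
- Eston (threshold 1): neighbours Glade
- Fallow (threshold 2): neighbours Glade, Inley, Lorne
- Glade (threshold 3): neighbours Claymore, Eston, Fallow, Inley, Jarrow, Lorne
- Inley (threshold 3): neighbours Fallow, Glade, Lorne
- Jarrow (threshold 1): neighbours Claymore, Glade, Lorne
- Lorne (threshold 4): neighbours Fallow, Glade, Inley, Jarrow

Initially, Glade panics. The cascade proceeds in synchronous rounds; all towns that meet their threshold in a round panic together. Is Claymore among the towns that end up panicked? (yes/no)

Round 1 — Glade panics (initial).
Round 2 — checking thresholds:
  Claymore: 1 of 2 neighbours ≥ 1, panics.
  Eston: 1 of 1 neighbours ≥ 1, panics.
  Fallow: 1 of 3 neighbours < 2, holds.
  Inley: 1 of 3 neighbours < 3, holds.
  Jarrow: 1 of 3 neighbours ≥ 1, panics.
  Lorne: 1 of 4 neighbours < 4, holds.
Round 3 — no new panics; cascade stops.

yes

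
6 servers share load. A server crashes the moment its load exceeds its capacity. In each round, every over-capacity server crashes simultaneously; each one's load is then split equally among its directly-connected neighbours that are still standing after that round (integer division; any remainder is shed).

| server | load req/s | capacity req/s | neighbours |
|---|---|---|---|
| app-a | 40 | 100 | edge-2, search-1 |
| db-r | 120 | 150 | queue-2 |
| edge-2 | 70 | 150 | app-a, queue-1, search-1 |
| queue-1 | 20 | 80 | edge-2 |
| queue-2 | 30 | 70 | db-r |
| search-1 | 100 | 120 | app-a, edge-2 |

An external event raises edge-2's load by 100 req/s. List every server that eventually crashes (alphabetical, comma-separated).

Round 1 — edge-2 at 170 > 150. edge-2 crashes.
  edge-2 sheds 170 req/s to app-a, queue-1, search-1: 56 each (2 lost).
    app-a: 40+56 = 96 ≤ 100
    queue-1: 20+56 = 76 ≤ 80
    search-1: 100+56 = 156 > 120
Round 2 — search-1 crashes.
  search-1 sheds 156 req/s to app-a: 156 each.
    app-a: 96+156 = 252 > 100
Round 3 — app-a crashes.
  app-a sheds 252 req/s: no online neighbours, lost.
No further crashes.

app-a, edge-2, search-1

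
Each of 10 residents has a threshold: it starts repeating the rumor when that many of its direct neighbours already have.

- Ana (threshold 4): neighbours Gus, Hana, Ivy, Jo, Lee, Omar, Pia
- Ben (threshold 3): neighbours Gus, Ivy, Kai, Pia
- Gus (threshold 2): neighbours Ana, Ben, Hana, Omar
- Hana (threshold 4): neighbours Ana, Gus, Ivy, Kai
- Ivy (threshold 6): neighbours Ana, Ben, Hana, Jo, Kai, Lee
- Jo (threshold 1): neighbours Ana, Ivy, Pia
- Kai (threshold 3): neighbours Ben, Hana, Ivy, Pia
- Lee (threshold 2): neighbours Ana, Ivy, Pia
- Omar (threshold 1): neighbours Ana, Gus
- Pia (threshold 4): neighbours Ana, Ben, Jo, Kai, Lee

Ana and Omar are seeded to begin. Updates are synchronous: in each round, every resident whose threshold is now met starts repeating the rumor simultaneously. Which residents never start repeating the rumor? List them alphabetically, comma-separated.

Round 1 — Ana, Omar start repeating the rumor (initial).
Round 2 — checking thresholds:
  Gus: 2 of 4 neighbours ≥ 2, starts repeating the rumor.
  Hana: 1 of 4 neighbours < 4, below threshold.
  Ivy: 1 of 6 neighbours < 6, below threshold.
  Jo: 1 of 3 neighbours ≥ 1, starts repeating the rumor.
  Lee: 1 of 3 neighbours < 2, below threshold.
  Pia: 1 of 5 neighbours < 4, below threshold.
Round 3 — no new spreads; cascade stops.

Ben, Hana, Ivy, Kai, Lee, Pia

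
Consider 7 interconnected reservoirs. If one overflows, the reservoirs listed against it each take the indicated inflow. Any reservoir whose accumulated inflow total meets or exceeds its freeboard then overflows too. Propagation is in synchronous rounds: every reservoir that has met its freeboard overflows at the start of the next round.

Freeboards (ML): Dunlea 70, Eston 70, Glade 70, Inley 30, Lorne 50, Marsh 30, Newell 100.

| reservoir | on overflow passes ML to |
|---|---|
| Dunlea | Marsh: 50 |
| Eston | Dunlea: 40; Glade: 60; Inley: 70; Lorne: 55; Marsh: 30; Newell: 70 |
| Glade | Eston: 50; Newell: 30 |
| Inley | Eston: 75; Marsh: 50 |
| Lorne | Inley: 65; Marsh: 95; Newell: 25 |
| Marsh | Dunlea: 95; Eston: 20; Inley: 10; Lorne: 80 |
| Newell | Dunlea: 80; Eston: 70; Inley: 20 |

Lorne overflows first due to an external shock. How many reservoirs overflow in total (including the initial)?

Round 1 — Lorne overflows (initial).
  Inley: +65 → 65 ≥ 30
  Marsh: +95 → 95 ≥ 30
  Newell: +25 → 25 < 100
Round 2 — Inley, Marsh overflow.
  Dunlea: +95 → 95 ≥ 70
  Eston: +75+20 → 95 ≥ 70
Round 3 — Dunlea, Eston overflow.
  Glade: +60 → 60 < 70
  Newell: +70 → 95 < 100
No further overflows.

5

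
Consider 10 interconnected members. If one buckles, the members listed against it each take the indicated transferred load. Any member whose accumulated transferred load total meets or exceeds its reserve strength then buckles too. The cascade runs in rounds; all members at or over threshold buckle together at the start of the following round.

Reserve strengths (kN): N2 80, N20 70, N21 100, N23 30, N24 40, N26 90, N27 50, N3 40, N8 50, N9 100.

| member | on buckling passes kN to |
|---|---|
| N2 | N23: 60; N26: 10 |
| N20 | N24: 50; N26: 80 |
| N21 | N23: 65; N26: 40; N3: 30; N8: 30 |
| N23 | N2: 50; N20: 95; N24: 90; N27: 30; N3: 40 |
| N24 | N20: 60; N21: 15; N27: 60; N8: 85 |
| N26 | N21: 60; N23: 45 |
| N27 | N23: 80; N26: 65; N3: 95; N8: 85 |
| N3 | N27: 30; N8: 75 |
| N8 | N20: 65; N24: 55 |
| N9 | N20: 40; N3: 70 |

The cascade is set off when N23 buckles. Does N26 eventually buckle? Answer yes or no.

Round 1 — N23 buckles (initial).
  N2: +50 → 50 < 80
  N20: +95 → 95 ≥ 70
  N24: +90 → 90 ≥ 40
  N27: +30 → 30 < 50
  N3: +40 → 40 ≥ 40
Round 2 — N20, N24, N3 buckle.
  N21: +15 → 15 < 100
  N26: +80 → 80 < 90
  N27: +60+30 → 120 ≥ 50
  N8: +85+75 → 160 ≥ 50
Round 3 — N27, N8 buckle.
  N26: +65 → 145 ≥ 90
Round 4 — N26 buckles.
  N21: +60 → 75 < 100
No further bucklings.

yes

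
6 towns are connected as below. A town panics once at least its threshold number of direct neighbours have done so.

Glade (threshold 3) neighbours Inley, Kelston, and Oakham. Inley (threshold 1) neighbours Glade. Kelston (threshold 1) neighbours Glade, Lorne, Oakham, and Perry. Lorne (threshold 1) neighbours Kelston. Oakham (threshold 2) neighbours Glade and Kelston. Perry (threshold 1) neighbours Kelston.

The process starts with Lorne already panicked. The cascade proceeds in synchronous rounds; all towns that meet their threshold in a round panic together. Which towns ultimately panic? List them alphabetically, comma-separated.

Round 1 — Lorne panics (initial).
Round 2 — checking thresholds:
  Kelston: 1 of 4 neighbours ≥ 1, panics.
Round 3 — checking thresholds:
  Glade: 1 of 3 neighbours < 3, holds.
  Oakham: 1 of 2 neighbours < 2, holds.
  Perry: 1 of 1 neighbours ≥ 1, panics.
Round 4 — no new panics; cascade stops.

Kelston, Lorne, Perry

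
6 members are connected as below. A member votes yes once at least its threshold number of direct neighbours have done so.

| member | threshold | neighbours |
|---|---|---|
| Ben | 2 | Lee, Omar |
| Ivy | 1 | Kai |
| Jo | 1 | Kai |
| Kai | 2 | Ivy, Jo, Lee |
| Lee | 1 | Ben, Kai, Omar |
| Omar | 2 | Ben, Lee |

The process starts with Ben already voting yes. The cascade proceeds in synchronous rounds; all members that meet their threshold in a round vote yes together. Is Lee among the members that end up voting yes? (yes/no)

Round 1 — Ben votes yes (initial).
Round 2 — checking thresholds:
  Lee: 1 of 3 neighbours ≥ 1, votes yes.
  Omar: 1 of 2 neighbours < 2, below threshold.
Round 3 — checking thresholds:
  Kai: 1 of 3 neighbours < 2, below threshold.
  Omar: 2 of 2 neighbours ≥ 2, votes yes.
Round 4 — no new yes votes; cascade stops.

yes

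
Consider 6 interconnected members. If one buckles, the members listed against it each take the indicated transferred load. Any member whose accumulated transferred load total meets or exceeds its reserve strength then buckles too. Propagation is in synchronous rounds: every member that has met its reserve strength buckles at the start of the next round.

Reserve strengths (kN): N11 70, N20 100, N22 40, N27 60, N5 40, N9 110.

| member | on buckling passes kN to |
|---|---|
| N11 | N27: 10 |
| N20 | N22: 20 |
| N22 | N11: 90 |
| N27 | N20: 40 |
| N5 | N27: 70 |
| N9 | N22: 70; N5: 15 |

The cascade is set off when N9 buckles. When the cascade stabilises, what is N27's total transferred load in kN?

Round 1 — N9 buckles (initial).
  N22: +70 → 70 ≥ 40
  N5: +15 → 15 < 40
Round 2 — N22 buckles.
  N11: +90 → 90 ≥ 70
Round 3 — N11 buckles.
  N27: +10 → 10 < 60
No further bucklings.

10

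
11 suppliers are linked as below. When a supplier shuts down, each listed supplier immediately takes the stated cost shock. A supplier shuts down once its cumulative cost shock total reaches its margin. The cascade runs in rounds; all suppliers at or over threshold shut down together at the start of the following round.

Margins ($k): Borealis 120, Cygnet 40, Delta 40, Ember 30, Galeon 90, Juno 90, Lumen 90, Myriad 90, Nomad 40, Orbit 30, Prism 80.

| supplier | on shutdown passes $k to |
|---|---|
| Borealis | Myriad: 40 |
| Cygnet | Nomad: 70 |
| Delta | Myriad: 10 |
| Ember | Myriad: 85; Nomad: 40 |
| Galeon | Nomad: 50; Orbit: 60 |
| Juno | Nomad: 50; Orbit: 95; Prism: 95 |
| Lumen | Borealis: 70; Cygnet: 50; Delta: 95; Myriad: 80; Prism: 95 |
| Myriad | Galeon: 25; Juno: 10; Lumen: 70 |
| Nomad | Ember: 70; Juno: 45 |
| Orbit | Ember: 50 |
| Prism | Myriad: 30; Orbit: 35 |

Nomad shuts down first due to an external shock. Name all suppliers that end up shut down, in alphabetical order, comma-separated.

Round 1 — Nomad shuts down (initial).
  Ember: +70 → 70 ≥ 30
  Juno: +45 → 45 < 90
Round 2 — Ember shuts down.
  Myriad: +85 → 85 < 90
No further shutdowns.

Ember, Nomad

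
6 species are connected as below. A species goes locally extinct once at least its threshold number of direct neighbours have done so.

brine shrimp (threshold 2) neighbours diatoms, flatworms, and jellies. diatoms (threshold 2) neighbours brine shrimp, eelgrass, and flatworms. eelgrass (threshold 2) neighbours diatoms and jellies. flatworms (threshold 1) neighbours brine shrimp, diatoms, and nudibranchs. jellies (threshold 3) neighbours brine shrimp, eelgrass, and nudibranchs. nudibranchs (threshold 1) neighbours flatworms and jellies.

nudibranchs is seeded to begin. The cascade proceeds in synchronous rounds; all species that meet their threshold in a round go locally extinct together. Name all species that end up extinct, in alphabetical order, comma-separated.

Round 1 — nudibranchs goes locally extinct (initial).
Round 2 — checking thresholds:
  flatworms: 1 of 3 neighbours ≥ 1, goes locally extinct.
  jellies: 1 of 3 neighbours < 3, not yet.
Round 3 — no new extinctions; cascade stops.

flatworms, nudibranchs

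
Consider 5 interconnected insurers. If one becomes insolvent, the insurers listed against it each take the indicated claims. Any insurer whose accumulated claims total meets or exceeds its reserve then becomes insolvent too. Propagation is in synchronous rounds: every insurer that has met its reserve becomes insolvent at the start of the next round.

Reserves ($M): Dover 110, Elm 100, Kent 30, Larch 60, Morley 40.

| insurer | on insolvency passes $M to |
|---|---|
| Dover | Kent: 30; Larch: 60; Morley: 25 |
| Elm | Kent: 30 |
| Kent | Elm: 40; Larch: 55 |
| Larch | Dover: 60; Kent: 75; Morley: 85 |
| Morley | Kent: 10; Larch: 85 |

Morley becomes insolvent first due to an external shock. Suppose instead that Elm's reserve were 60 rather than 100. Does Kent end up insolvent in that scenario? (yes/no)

yes

With Elm's reserve at 60:
Round 1 — Morley becomes insolvent (initial).
  Kent: +10 → 10 < 30
  Larch: +85 → 85 ≥ 60
Round 2 — Larch becomes insolvent.
  Dover: +60 → 60 < 110
  Kent: +75 → 85 ≥ 30
Round 3 — Kent becomes insolvent.
  Elm: +40 → 40 < 60
No further insolvencies.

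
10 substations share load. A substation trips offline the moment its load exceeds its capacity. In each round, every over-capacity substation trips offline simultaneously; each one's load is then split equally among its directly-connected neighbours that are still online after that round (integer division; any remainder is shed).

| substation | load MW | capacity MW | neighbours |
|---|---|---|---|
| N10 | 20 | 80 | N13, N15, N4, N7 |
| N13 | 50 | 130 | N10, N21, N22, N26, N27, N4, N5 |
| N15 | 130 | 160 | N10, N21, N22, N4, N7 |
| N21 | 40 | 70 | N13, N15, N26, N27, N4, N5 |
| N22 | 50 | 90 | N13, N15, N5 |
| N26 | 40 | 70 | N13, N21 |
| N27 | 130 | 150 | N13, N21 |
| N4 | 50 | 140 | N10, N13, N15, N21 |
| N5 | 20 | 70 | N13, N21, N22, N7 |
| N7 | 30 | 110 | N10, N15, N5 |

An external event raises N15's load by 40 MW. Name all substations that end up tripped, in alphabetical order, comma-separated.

Round 1 — N15 at 170 > 160. N15 trips offline.
  N15 sheds 170 MW to N10, N21, N22, N4, N7: 34 each.
    N10: 20+34 = 54 ≤ 80
    N21: 40+34 = 74 > 70
    N22: 50+34 = 84 ≤ 90
    N4: 50+34 = 84 ≤ 140
    N7: 30+34 = 64 ≤ 110
Round 2 — N21 trips offline.
  N21 sheds 74 MW to N13, N26, N27, N4, N5: 14 each (4 lost).
    N13: 50+14 = 64 ≤ 130
    N26: 40+14 = 54 ≤ 70
    N27: 130+14 = 144 ≤ 150
    N4: 84+14 = 98 ≤ 140
    N5: 20+14 = 34 ≤ 70
No further trips.

N15, N21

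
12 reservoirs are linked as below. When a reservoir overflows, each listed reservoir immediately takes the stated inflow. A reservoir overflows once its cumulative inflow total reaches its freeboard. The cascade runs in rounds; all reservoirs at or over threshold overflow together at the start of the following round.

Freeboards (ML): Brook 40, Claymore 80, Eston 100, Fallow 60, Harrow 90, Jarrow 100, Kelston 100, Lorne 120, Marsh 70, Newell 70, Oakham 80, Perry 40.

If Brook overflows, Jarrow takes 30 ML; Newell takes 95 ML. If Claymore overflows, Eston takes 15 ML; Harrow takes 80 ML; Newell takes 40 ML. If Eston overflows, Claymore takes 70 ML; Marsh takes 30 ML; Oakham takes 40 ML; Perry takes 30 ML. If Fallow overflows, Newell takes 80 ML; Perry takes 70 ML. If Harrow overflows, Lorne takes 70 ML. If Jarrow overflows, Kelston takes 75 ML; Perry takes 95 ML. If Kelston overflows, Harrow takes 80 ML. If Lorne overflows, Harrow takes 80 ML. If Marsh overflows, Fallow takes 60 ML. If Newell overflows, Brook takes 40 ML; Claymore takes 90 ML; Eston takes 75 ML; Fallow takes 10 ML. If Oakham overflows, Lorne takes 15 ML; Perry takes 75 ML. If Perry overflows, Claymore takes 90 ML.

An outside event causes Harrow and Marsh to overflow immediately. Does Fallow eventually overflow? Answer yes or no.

yes

Round 1 — Harrow, Marsh overflow (initial).
  Fallow: +60 → 60 ≥ 60
  Lorne: +70 → 70 < 120
Round 2 — Fallow overflows.
  Newell: +80 → 80 ≥ 70
  Perry: +70 → 70 ≥ 40
Round 3 — Newell, Perry overflow.
  Brook: +40 → 40 ≥ 40
  Claymore: +90+90 → 180 ≥ 80
  Eston: +75 → 75 < 100
Round 4 — Brook, Claymore overflow.
  Eston: +15 → 90 < 100
  Jarrow: +30 → 30 < 100
No further overflows.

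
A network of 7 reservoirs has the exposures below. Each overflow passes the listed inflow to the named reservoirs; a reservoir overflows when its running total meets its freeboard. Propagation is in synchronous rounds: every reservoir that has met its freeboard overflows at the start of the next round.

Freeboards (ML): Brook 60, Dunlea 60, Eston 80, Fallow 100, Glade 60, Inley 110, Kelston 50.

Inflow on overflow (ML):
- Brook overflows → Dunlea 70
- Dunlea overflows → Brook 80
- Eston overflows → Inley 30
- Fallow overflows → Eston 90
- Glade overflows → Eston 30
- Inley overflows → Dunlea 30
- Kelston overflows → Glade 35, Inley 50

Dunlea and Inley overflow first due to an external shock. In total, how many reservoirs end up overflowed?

Round 1 — Dunlea, Inley overflow (initial).
  Brook: +80 → 80 ≥ 60
Round 2 — Brook overflows.
No further overflows.

3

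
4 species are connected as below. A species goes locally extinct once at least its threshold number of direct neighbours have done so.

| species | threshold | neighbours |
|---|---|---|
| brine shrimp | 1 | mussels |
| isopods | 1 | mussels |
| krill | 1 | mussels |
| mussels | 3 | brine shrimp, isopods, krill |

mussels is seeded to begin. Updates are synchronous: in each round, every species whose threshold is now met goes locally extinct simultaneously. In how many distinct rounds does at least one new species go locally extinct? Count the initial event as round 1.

2

Round 1 — mussels goes locally extinct (initial).
Round 2 — checking thresholds:
  brine shrimp: 1 of 1 neighbours ≥ 1, goes locally extinct.
  isopods: 1 of 1 neighbours ≥ 1, goes locally extinct.
  krill: 1 of 1 neighbours ≥ 1, goes locally extinct.
Round 3 — no new extinctions; cascade stops.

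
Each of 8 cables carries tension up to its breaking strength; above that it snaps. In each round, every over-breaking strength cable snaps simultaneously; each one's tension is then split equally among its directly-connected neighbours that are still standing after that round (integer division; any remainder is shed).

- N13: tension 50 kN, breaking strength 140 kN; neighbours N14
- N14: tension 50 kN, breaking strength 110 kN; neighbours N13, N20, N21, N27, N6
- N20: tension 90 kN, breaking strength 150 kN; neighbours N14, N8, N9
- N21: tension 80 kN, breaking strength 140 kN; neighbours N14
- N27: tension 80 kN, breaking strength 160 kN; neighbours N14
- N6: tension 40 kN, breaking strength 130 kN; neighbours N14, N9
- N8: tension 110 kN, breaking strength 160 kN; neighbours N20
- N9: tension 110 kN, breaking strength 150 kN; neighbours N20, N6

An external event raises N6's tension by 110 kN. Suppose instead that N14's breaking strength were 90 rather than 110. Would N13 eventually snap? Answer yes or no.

With N14's breaking strength at 90:
Round 1 — N6 at 150 > 130. N6 snaps.
  N6 sheds 150 kN to N14, N9: 75 each.
    N14: 50+75 = 125 > 90
    N9: 110+75 = 185 > 150
Round 2 — N14, N9 snap.
  N14 sheds 125 kN to N13, N20, N21, N27: 31 each (1 lost).
    N13: 50+31 = 81 ≤ 140
    N20: 90+31 = 121 ≤ 150
    N21: 80+31 = 111 ≤ 140
    N27: 80+31 = 111 ≤ 160
  N9 sheds 185 kN to N20: 185 each.
    N20: 121+185 = 306 > 150
Round 3 — N20 snaps.
  N20 sheds 306 kN to N8: 306 each.
    N8: 110+306 = 416 > 160
Round 4 — N8 snaps.
  N8 sheds 416 kN: no online neighbours, lost.
No further breaks.

no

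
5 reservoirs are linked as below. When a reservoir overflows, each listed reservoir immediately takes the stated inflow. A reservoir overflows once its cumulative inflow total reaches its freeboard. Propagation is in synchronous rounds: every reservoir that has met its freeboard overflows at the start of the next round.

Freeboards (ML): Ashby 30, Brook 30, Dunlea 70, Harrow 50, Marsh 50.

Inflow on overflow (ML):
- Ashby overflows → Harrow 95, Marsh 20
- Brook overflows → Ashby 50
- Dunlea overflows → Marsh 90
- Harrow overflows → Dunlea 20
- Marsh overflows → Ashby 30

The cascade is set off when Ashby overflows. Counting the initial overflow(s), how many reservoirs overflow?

2

Round 1 — Ashby overflows (initial).
  Harrow: +95 → 95 ≥ 50
  Marsh: +20 → 20 < 50
Round 2 — Harrow overflows.
  Dunlea: +20 → 20 < 70
No further overflows.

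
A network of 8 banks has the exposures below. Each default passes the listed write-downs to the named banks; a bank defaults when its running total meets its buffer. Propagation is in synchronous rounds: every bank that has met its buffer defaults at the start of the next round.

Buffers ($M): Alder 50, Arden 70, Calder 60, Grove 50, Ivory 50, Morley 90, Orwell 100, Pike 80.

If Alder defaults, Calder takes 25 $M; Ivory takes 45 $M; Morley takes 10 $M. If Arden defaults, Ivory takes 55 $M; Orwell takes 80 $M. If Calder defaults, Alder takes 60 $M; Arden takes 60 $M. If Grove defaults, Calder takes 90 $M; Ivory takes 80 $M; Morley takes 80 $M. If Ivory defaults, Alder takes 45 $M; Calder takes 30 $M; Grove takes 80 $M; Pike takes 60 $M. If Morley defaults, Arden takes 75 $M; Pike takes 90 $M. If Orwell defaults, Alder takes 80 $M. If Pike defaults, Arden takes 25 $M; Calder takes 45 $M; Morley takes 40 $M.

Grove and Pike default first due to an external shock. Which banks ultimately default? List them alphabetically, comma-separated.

Round 1 — Grove, Pike default (initial).
  Arden: +25 → 25 < 70
  Calder: +90+45 → 135 ≥ 60
  Ivory: +80 → 80 ≥ 50
  Morley: +80+40 → 120 ≥ 90
Round 2 — Calder, Ivory, Morley default.
  Alder: +60+45 → 105 ≥ 50
  Arden: +60+75 → 160 ≥ 70
Round 3 — Alder, Arden default.
  Orwell: +80 → 80 < 100
No further defaults.

Alder, Arden, Calder, Grove, Ivory, Morley, Pike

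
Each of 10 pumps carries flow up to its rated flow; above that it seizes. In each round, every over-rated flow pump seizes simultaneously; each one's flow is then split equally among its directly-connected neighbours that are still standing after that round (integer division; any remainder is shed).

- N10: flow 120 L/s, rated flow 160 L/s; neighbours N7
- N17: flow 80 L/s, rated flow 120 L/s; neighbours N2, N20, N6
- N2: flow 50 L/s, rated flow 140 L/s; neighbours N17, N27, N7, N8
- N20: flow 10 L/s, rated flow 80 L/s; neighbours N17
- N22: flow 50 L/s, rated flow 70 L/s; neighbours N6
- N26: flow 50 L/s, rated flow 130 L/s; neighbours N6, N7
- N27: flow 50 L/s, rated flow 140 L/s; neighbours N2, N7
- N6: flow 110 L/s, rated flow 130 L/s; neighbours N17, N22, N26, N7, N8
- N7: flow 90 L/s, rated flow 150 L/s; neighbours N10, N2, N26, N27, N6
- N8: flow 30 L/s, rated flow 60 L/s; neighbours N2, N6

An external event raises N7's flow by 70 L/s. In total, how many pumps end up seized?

8

Round 1 — N7 at 160 > 150. N7 seizes.
  N7 sheds 160 L/s to N10, N2, N26, N27, N6: 32 each.
    N10: 120+32 = 152 ≤ 160
    N2: 50+32 = 82 ≤ 140
    N26: 50+32 = 82 ≤ 130
    N27: 50+32 = 82 ≤ 140
    N6: 110+32 = 142 > 130
Round 2 — N6 seizes.
  N6 sheds 142 L/s to N17, N22, N26, N8: 35 each (2 lost).
    N17: 80+35 = 115 ≤ 120
    N22: 50+35 = 85 > 70
    N26: 82+35 = 117 ≤ 130
    N8: 30+35 = 65 > 60
Round 3 — N22, N8 seize.
  N22 sheds 85 L/s: no online neighbours, lost.
  N8 sheds 65 L/s to N2: 65 each.
    N2: 82+65 = 147 > 140
Round 4 — N2 seizes.
  N2 sheds 147 L/s to N17, N27: 73 each (1 lost).
    N17: 115+73 = 188 > 120
    N27: 82+73 = 155 > 140
Round 5 — N17, N27 seize.
  N17 sheds 188 L/s to N20: 188 each.
    N20: 10+188 = 198 > 80
  N27 sheds 155 L/s: no online neighbours, lost.
Round 6 — N20 seizes.
  N20 sheds 198 L/s: no online neighbours, lost.
No further seizures.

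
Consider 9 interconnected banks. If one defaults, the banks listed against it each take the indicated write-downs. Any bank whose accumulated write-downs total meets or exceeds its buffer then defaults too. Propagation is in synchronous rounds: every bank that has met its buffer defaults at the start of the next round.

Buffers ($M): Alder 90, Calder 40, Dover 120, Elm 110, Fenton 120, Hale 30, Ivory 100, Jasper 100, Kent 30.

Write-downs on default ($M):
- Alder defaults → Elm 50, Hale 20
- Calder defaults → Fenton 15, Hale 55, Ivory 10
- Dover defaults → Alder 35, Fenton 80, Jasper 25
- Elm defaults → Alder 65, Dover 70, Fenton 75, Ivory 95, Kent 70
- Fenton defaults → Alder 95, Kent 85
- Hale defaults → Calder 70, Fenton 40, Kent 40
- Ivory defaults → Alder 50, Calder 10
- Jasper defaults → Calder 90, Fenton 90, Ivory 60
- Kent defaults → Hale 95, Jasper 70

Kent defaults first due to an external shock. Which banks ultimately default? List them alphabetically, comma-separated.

Calder, Hale, Kent

Round 1 — Kent defaults (initial).
  Hale: +95 → 95 ≥ 30
  Jasper: +70 → 70 < 100
Round 2 — Hale defaults.
  Calder: +70 → 70 ≥ 40
  Fenton: +40 → 40 < 120
Round 3 — Calder defaults.
  Fenton: +15 → 55 < 120
  Ivory: +10 → 10 < 100
No further defaults.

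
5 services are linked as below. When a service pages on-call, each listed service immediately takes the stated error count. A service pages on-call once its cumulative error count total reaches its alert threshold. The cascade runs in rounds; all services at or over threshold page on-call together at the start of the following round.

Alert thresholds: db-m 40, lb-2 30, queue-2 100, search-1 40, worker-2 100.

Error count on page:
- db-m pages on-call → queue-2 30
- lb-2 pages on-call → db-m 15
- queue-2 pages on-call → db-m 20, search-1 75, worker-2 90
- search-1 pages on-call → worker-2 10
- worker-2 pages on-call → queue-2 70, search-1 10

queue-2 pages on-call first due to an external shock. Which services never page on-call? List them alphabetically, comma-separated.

Round 1 — queue-2 pages on-call (initial).
  db-m: +20 → 20 < 40
  search-1: +75 → 75 ≥ 40
  worker-2: +90 → 90 < 100
Round 2 — search-1 pages on-call.
  worker-2: +10 → 100 ≥ 100
Round 3 — worker-2 pages on-call.
No further pages.

db-m, lb-2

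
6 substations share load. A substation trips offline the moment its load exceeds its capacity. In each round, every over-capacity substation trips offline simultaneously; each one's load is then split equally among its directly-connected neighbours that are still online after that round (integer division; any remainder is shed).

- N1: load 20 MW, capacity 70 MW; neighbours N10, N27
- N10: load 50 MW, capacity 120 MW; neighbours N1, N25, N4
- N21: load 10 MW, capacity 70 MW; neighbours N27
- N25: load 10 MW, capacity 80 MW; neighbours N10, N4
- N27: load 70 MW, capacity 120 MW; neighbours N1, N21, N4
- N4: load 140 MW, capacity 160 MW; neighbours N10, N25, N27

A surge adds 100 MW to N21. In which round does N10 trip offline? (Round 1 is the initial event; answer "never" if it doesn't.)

4

Round 1 — N21 at 110 > 70. N21 trips offline.
  N21 sheds 110 MW to N27: 110 each.
    N27: 70+110 = 180 > 120
Round 2 — N27 trips offline.
  N27 sheds 180 MW to N1, N4: 90 each.
    N1: 20+90 = 110 > 70
    N4: 140+90 = 230 > 160
Round 3 — N1, N4 trip offline.
  N1 sheds 110 MW to N10: 110 each.
    N10: 50+110 = 160 > 120
  N4 sheds 230 MW to N10, N25: 115 each.
    N10: 160+115 = 275 > 120
    N25: 10+115 = 125 > 80
Round 4 — N10, N25 trip offline.
  N10 sheds 275 MW: no online neighbours, lost.
  N25 sheds 125 MW: no online neighbours, lost.
No further trips.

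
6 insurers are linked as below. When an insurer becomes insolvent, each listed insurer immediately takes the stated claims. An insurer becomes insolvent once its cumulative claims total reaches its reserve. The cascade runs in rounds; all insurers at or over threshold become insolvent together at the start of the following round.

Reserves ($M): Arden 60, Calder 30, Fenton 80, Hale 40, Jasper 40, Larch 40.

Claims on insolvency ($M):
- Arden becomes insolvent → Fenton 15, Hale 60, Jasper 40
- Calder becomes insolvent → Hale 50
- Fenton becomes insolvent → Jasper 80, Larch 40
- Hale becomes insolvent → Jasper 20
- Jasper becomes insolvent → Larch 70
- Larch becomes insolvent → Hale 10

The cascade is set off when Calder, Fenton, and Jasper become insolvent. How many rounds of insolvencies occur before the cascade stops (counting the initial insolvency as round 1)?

Round 1 — Calder, Fenton, Jasper become insolvent (initial).
  Hale: +50 → 50 ≥ 40
  Larch: +40+70 → 110 ≥ 40
Round 2 — Hale, Larch become insolvent.
No further insolvencies.

2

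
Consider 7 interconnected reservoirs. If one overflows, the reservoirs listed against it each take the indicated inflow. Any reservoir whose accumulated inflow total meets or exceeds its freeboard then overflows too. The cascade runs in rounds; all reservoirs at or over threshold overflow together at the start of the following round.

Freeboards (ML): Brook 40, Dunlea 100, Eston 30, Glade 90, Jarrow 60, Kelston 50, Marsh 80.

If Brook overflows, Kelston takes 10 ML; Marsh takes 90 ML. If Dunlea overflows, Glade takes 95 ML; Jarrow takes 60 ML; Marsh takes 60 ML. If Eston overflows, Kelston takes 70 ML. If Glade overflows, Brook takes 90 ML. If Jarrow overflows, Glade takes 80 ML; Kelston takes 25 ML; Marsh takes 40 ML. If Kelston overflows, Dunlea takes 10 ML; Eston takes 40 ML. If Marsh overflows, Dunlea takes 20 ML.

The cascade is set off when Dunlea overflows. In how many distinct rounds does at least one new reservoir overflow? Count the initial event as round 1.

3

Round 1 — Dunlea overflows (initial).
  Glade: +95 → 95 ≥ 90
  Jarrow: +60 → 60 ≥ 60
  Marsh: +60 → 60 < 80
Round 2 — Glade, Jarrow overflow.
  Brook: +90 → 90 ≥ 40
  Kelston: +25 → 25 < 50
  Marsh: +40 → 100 ≥ 80
Round 3 — Brook, Marsh overflow.
  Kelston: +10 → 35 < 50
No further overflows.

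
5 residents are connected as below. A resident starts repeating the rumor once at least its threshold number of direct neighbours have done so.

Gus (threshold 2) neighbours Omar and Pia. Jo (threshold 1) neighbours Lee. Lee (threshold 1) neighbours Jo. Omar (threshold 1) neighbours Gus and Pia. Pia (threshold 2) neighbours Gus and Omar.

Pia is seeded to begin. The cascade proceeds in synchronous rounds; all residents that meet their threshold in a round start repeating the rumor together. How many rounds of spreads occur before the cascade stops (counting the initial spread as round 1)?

Round 1 — Pia starts repeating the rumor (initial).
Round 2 — checking thresholds:
  Gus: 1 of 2 neighbours < 2, holds.
  Omar: 1 of 2 neighbours ≥ 1, starts repeating the rumor.
Round 3 — checking thresholds:
  Gus: 2 of 2 neighbours ≥ 2, starts repeating the rumor.
Round 4 — no new spreads; cascade stops.

3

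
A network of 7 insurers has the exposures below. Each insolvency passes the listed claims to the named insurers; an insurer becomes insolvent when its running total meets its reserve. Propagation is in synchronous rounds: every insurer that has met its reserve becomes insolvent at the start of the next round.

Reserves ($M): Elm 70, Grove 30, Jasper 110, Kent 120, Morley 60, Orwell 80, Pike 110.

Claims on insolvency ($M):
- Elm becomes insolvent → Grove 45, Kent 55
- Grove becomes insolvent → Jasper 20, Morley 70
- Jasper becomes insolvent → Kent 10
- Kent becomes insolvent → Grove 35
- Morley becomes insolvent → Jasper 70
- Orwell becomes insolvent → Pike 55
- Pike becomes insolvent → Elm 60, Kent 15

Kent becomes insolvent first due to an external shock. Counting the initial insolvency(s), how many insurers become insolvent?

3

Round 1 — Kent becomes insolvent (initial).
  Grove: +35 → 35 ≥ 30
Round 2 — Grove becomes insolvent.
  Jasper: +20 → 20 < 110
  Morley: +70 → 70 ≥ 60
Round 3 — Morley becomes insolvent.
  Jasper: +70 → 90 < 110
No further insolvencies.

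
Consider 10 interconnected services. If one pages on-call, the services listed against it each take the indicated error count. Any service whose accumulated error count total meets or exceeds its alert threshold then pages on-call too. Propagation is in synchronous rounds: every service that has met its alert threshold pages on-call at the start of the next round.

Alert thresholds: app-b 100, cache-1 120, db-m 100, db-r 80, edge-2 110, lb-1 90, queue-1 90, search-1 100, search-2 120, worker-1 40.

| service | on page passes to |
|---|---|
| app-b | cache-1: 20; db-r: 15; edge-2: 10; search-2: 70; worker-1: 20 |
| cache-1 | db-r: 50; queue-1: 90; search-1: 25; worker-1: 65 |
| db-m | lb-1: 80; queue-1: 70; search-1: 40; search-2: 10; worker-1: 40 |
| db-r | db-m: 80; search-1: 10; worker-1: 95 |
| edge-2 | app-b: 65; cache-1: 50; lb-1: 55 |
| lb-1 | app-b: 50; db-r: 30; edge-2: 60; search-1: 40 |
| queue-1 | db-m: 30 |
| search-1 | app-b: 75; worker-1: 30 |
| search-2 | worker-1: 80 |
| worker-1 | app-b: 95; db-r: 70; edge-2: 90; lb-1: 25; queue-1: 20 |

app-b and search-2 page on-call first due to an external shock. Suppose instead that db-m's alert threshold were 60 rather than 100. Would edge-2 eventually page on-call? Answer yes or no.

With db-m's alert threshold at 60:
Round 1 — app-b, search-2 page on-call (initial).
  cache-1: +20 → 20 < 120
  db-r: +15 → 15 < 80
  edge-2: +10 → 10 < 110
  worker-1: +20+80 → 100 ≥ 40
Round 2 — worker-1 pages on-call.
  db-r: +70 → 85 ≥ 80
  edge-2: +90 → 100 < 110
  lb-1: +25 → 25 < 90
  queue-1: +20 → 20 < 90
Round 3 — db-r pages on-call.
  db-m: +80 → 80 ≥ 60
  search-1: +10 → 10 < 100
Round 4 — db-m pages on-call.
  lb-1: +80 → 105 ≥ 90
  queue-1: +70 → 90 ≥ 90
  search-1: +40 → 50 < 100
Round 5 — lb-1, queue-1 page on-call.
  edge-2: +60 → 160 ≥ 110
  search-1: +40 → 90 < 100
Round 6 — edge-2 pages on-call.
  cache-1: +50 → 70 < 120
No further pages.

yes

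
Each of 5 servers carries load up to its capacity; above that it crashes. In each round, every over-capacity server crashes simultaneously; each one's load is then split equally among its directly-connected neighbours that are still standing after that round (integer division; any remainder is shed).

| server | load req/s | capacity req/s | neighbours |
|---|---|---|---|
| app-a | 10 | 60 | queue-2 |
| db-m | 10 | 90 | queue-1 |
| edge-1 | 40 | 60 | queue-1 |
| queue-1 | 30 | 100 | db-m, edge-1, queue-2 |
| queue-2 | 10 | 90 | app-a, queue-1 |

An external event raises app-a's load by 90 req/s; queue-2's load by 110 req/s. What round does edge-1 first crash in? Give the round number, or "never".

Round 1 — app-a at 100 > 60; queue-2 at 120 > 90. app-a, queue-2 crash.
  app-a sheds 100 req/s: no online neighbours, lost.
  queue-2 sheds 120 req/s to queue-1: 120 each.
    queue-1: 30+120 = 150 > 100
Round 2 — queue-1 crashes.
  queue-1 sheds 150 req/s to db-m, edge-1: 75 each.
    db-m: 10+75 = 85 ≤ 90
    edge-1: 40+75 = 115 > 60
Round 3 — edge-1 crashes.
  edge-1 sheds 115 req/s: no online neighbours, lost.
No further crashes.

3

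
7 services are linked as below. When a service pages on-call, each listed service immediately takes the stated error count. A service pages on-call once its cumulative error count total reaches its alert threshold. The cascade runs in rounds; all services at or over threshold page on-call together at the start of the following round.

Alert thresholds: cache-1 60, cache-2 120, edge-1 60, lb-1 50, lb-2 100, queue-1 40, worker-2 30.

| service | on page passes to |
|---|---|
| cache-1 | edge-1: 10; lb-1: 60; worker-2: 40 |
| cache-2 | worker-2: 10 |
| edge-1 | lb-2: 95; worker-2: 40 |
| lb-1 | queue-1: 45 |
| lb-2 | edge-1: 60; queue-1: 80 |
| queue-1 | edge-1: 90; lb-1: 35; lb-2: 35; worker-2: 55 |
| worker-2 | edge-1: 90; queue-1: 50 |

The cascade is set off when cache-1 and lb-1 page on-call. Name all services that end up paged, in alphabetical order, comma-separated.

cache-1, edge-1, lb-1, lb-2, queue-1, worker-2

Round 1 — cache-1, lb-1 page on-call (initial).
  edge-1: +10 → 10 < 60
  queue-1: +45 → 45 ≥ 40
  worker-2: +40 → 40 ≥ 30
Round 2 — queue-1, worker-2 page on-call.
  edge-1: +90+90 → 190 ≥ 60
  lb-2: +35 → 35 < 100
Round 3 — edge-1 pages on-call.
  lb-2: +95 → 130 ≥ 100
Round 4 — lb-2 pages on-call.
No further pages.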